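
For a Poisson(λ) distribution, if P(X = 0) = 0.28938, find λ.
λ = 1.2400

For a Poisson(λ) distribution, the PMF at 0 is:
P(X = 0) = λ^0 e^(-λ) / 0! = e^(-λ)

Given P(X = 0) = 0.28938:
e^(-λ) = 0.28938
-λ = ln(0.28938)
λ = -ln(0.28938) = 1.2400

Verification: e^(-1.2400) = 0.28938 ✓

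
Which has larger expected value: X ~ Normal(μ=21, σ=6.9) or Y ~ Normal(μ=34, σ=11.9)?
Y has larger mean (34.0000 > 21.0000)

Compute the expected value for each distribution:

X ~ Normal(μ=21, σ=6.9):
E[X] = 21.0000

Y ~ Normal(μ=34, σ=11.9):
E[Y] = 34.0000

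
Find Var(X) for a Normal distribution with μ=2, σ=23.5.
552.2500

We have X ~ Normal(μ=2, σ=23.5).

For a Normal distribution with μ=2, σ=23.5:
Var(X) = 552.2500

The variance measures the spread of the distribution around the mean.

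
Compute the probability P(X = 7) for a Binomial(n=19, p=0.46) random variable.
0.135007

We have X ~ Binomial(n=19, p=0.46).

For a Binomial distribution, the PMF gives us the probability of each outcome.

Using the PMF formula:
P(X = 7) = 0.135007

Rounded to 4 decimal places: 0.1350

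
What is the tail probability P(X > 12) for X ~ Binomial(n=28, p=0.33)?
0.097108

We have X ~ Binomial(n=28, p=0.33).

P(X > 12) = 1 - P(X ≤ 12)
                = 1 - F(12)
                = 1 - 0.902892
                = 0.097108

So there's approximately a 9.7% chance that X exceeds 12.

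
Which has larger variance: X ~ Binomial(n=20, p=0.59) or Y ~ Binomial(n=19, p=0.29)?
X has larger variance (4.8380 > 3.9121)

Compute the variance for each distribution:

X ~ Binomial(n=20, p=0.59):
Var(X) = 4.8380

Y ~ Binomial(n=19, p=0.29):
Var(Y) = 3.9121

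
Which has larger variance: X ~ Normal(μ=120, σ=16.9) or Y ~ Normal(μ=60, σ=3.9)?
X has larger variance (285.6100 > 15.2100)

Compute the variance for each distribution:

X ~ Normal(μ=120, σ=16.9):
Var(X) = 285.6100

Y ~ Normal(μ=60, σ=3.9):
Var(Y) = 15.2100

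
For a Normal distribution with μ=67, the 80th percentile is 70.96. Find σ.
σ = 4.7052

For X ~ Normal(μ, σ), the p-th percentile satisfies x = μ + z_p × σ,
where z_p = Φ⁻¹(p) is the standard normal quantile.

Step 1: z_{0.8} = Φ⁻¹(0.8) = 0.8416

Step 2: Solve for σ:
70.96 = 67 + 0.8416 × σ
σ = (70.96 - 67) / 0.8416
σ = 3.96 / 0.8416
σ = 4.7052

Verification: μ + z × σ = 67 + 0.8416 × 4.7052 = 70.96 ✓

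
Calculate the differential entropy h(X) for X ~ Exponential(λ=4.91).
-0.5913 nats

We have X ~ Exponential(λ=4.91).

The differential entropy measures the uncertainty or information content of the distribution.

For an Exponential distribution with λ=4.91:
h(X) = -0.5913 nats

(In bits, this would be -0.8530 bits.)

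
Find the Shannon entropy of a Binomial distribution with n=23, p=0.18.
2.0173 nats

We have X ~ Binomial(n=23, p=0.18).

The Shannon entropy measures the uncertainty or information content of the distribution.

For a Binomial distribution with n=23, p=0.18:
H(X) = 2.0173 nats

(In bits, this would be 2.9103 bits.)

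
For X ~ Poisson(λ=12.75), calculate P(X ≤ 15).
0.785286

We have X ~ Poisson(λ=12.75).

The CDF gives us P(X ≤ k).

Using the CDF:
P(X ≤ 15) = 0.785286

This means there's approximately a 78.5% chance that X is at most 15.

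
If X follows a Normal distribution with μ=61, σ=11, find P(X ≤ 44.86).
0.071151

We have X ~ Normal(μ=61, σ=11).

The CDF gives us P(X ≤ k).

Using the CDF:
P(X ≤ 44.86) = 0.071151

This means there's approximately a 7.1% chance that X is at most 44.86.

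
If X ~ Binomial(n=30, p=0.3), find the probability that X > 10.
0.269630

We have X ~ Binomial(n=30, p=0.3).

P(X > 10) = 1 - P(X ≤ 10)
                = 1 - F(10)
                = 1 - 0.730370
                = 0.269630

So there's approximately a 27.0% chance that X exceeds 10.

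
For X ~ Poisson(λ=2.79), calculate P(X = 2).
0.239054

We have X ~ Poisson(λ=2.79).

For a Poisson distribution, the PMF gives us the probability of each outcome.

Using the PMF formula:
P(X = 2) = 0.239054

Rounded to 4 decimal places: 0.2391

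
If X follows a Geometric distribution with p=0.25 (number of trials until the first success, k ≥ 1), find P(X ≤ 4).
0.683594

We have X ~ Geometric(p=0.25) (number of trials until the first success, k ≥ 1).

The CDF gives us P(X ≤ k).

Using the CDF:
P(X ≤ 4) = 0.683594

This means there's approximately a 68.4% chance that X is at most 4.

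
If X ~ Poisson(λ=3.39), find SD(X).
1.8412

We have X ~ Poisson(λ=3.39).

For a Poisson distribution with λ=3.39:
σ = √Var(X) = 1.8412

The standard deviation is the square root of the variance.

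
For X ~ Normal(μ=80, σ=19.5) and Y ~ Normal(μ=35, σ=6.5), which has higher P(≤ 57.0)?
Y has higher probability (P(Y ≤ 57.0) = 0.9996 > P(X ≤ 57.0) = 0.1191)

Compute P(≤ 57.0) for each distribution:

X ~ Normal(μ=80, σ=19.5):
P(X ≤ 57.0) = 0.1191

Y ~ Normal(μ=35, σ=6.5):
P(Y ≤ 57.0) = 0.9996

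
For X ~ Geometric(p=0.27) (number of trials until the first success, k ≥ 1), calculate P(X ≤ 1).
0.270000

We have X ~ Geometric(p=0.27) (number of trials until the first success, k ≥ 1).

The CDF gives us P(X ≤ k).

Using the CDF:
P(X ≤ 1) = 0.270000

This means there's approximately a 27.0% chance that X is at most 1.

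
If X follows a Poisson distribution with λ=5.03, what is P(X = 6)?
0.147087

We have X ~ Poisson(λ=5.03).

For a Poisson distribution, the PMF gives us the probability of each outcome.

Using the PMF formula:
P(X = 6) = 0.147087

Rounded to 4 decimal places: 0.1471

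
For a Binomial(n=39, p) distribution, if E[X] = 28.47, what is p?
p = 0.73

For a Binomial(n, p) distribution:
E[X] = n × p

Given n = 39 and E[X] = 28.47:
28.47 = 39 × p
p = 28.47 / 39 = 0.73

Verification: Binomial(39, 0.73) has E[X] = 28.47 ✓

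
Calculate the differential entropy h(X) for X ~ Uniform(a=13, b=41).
3.3322 nats

We have X ~ Uniform(a=13, b=41).

The differential entropy measures the uncertainty or information content of the distribution.

For a Uniform distribution with a=13, b=41:
h(X) = 3.3322 nats

(In bits, this would be 4.8074 bits.)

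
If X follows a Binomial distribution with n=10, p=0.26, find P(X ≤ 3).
0.752065

We have X ~ Binomial(n=10, p=0.26).

The CDF gives us P(X ≤ k).

Using the CDF:
P(X ≤ 3) = 0.752065

This means there's approximately a 75.2% chance that X is at most 3.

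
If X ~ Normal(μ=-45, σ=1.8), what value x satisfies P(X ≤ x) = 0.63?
-44.4027

We have X ~ Normal(μ=-45, σ=1.8).

We want to find x such that P(X ≤ x) = 0.63.

This is the 63rd percentile, which means 63% of values fall below this point.

Using the inverse CDF (quantile function):
x = F⁻¹(0.63) = -44.4027

Verification: P(X ≤ -44.4027) = 0.63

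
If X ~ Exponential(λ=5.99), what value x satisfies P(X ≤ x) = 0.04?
0.0068

We have X ~ Exponential(λ=5.99).

We want to find x such that P(X ≤ x) = 0.04.

This is the 4th percentile, which means 4% of values fall below this point.

Using the inverse CDF (quantile function):
x = F⁻¹(0.04) = 0.0068

Verification: P(X ≤ 0.0068) = 0.04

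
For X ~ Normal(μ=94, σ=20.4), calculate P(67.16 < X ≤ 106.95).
0.643082

We have X ~ Normal(μ=94, σ=20.4).

To find P(67.16 < X ≤ 106.95), we use:
P(67.16 < X ≤ 106.95) = P(X ≤ 106.95) - P(X ≤ 67.16)
                 = F(106.95) - F(67.16)
                 = 0.737222 - 0.094140
                 = 0.643082

So there's approximately a 64.3% chance that X falls in this range.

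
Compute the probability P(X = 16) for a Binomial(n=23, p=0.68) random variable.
0.176050

We have X ~ Binomial(n=23, p=0.68).

For a Binomial distribution, the PMF gives us the probability of each outcome.

Using the PMF formula:
P(X = 16) = 0.176050

Rounded to 4 decimal places: 0.1761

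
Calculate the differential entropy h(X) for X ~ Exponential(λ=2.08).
0.2676 nats

We have X ~ Exponential(λ=2.08).

The differential entropy measures the uncertainty or information content of the distribution.

For an Exponential distribution with λ=2.08:
h(X) = 0.2676 nats

(In bits, this would be 0.3861 bits.)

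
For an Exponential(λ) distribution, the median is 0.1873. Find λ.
λ = 3.7007

For X ~ Exponential(λ), the CDF is F(x) = 1 - e^(-λx).
The median m satisfies F(m) = 0.5:
1 - e^(-λm) = 0.5
e^(-λm) = 0.5
λm = ln(2)
m = ln(2) / λ

Given m = 0.1873:
λ = ln(2) / 0.1873 = 0.693147 / 0.1873 = 3.7007

Verification: ln(2) / 3.7007 = 0.1873 ✓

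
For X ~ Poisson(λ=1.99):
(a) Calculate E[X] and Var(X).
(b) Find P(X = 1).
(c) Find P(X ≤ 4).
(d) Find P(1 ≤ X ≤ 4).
(a) E[X] = 1.9900, Var(X) = 1.9900
(b) P(X = 1) = 0.272024
(c) P(X ≤ 4) = 0.948245
(d) P(1 ≤ X ≤ 4) = 0.811549

We have X ~ Poisson(λ=1.99).

(a) Moments:
E[X] = 1.9900
Var(X) = 1.9900
σ = √Var(X) = 1.4107

(b) Point probability using PMF:
P(X = 1) = 0.272024

(c) Cumulative probability using CDF:
P(X ≤ 4) = F(4) = 0.948245

(d) Range probability:
P(1 ≤ X ≤ 4) = P(X ≤ 4) - P(X ≤ 0)
                   = F(4) - F(0)
                   = 0.948245 - 0.136695
                   = 0.811549

This means approximately 81.2% of outcomes fall in the interval [1, 4].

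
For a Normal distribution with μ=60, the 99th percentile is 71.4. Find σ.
σ = 4.9004

For X ~ Normal(μ, σ), the p-th percentile satisfies x = μ + z_p × σ,
where z_p = Φ⁻¹(p) is the standard normal quantile.

Step 1: z_{0.99} = Φ⁻¹(0.99) = 2.3263

Step 2: Solve for σ:
71.4 = 60 + 2.3263 × σ
σ = (71.4 - 60) / 2.3263
σ = 11.40 / 2.3263
σ = 4.9004

Verification: μ + z × σ = 60 + 2.3263 × 4.9004 = 71.40 ✓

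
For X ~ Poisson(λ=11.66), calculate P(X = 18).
0.021397

We have X ~ Poisson(λ=11.66).

For a Poisson distribution, the PMF gives us the probability of each outcome.

Using the PMF formula:
P(X = 18) = 0.021397

Rounded to 4 decimal places: 0.0214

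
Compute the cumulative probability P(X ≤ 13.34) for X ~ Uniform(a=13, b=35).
0.015455

We have X ~ Uniform(a=13, b=35).

The CDF gives us P(X ≤ k).

Using the CDF:
P(X ≤ 13.34) = 0.015455

This means there's approximately a 1.5% chance that X is at most 13.34.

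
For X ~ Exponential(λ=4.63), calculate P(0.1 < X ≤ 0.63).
0.575291

We have X ~ Exponential(λ=4.63).

To find P(0.1 < X ≤ 0.63), we use:
P(0.1 < X ≤ 0.63) = P(X ≤ 0.63) - P(X ≤ 0.1)
                 = F(0.63) - F(0.1)
                 = 0.945899 - 0.370607
                 = 0.575291

So there's approximately a 57.5% chance that X falls in this range.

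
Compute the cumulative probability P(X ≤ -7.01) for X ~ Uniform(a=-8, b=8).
0.061875

We have X ~ Uniform(a=-8, b=8).

The CDF gives us P(X ≤ k).

Using the CDF:
P(X ≤ -7.01) = 0.061875

This means there's approximately a 6.2% chance that X is at most -7.01.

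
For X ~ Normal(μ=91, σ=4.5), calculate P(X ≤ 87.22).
0.200454

We have X ~ Normal(μ=91, σ=4.5).

The CDF gives us P(X ≤ k).

Using the CDF:
P(X ≤ 87.22) = 0.200454

This means there's approximately a 20.0% chance that X is at most 87.22.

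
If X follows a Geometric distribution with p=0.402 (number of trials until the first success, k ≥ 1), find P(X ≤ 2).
0.642396

We have X ~ Geometric(p=0.402) (number of trials until the first success, k ≥ 1).

The CDF gives us P(X ≤ k).

Using the CDF:
P(X ≤ 2) = 0.642396

This means there's approximately a 64.2% chance that X is at most 2.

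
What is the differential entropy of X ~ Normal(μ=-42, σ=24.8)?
4.6298 nats

We have X ~ Normal(μ=-42, σ=24.8).

The differential entropy measures the uncertainty or information content of the distribution.

For a Normal distribution with μ=-42, σ=24.8:
h(X) = 4.6298 nats

(In bits, this would be 6.6794 bits.)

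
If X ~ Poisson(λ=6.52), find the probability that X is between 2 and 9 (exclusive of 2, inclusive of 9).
0.833256

We have X ~ Poisson(λ=6.52).

To find P(2 < X ≤ 9), we use:
P(2 < X ≤ 9) = P(X ≤ 9) - P(X ≤ 2)
                 = F(9) - F(2)
                 = 0.875661 - 0.042405
                 = 0.833256

So there's approximately a 83.3% chance that X falls in this range.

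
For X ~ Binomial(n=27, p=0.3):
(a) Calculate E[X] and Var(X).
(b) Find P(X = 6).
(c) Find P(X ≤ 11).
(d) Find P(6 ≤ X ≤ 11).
(a) E[X] = 8.1000, Var(X) = 5.6700
(b) P(X = 6) = 0.120529
(c) P(X ≤ 11) = 0.920194
(d) P(6 ≤ X ≤ 11) = 0.784395

We have X ~ Binomial(n=27, p=0.3).

(a) Moments:
E[X] = 8.1000
Var(X) = 5.6700
σ = √Var(X) = 2.3812

(b) Point probability using PMF:
P(X = 6) = 0.120529

(c) Cumulative probability using CDF:
P(X ≤ 11) = F(11) = 0.920194

(d) Range probability:
P(6 ≤ X ≤ 11) = P(X ≤ 11) - P(X ≤ 5)
                   = F(11) - F(5)
                   = 0.920194 - 0.135799
                   = 0.784395

This means approximately 78.4% of outcomes fall in the interval [6, 11].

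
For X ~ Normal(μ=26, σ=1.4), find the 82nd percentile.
27.2815

We have X ~ Normal(μ=26, σ=1.4).

We want to find x such that P(X ≤ x) = 0.82.

This is the 82nd percentile, which means 82% of values fall below this point.

Using the inverse CDF (quantile function):
x = F⁻¹(0.82) = 27.2815

Verification: P(X ≤ 27.2815) = 0.82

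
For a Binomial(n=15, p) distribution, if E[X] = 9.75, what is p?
p = 0.65

For a Binomial(n, p) distribution:
E[X] = n × p

Given n = 15 and E[X] = 9.75:
9.75 = 15 × p
p = 9.75 / 15 = 0.65

Verification: Binomial(15, 0.65) has E[X] = 9.75 ✓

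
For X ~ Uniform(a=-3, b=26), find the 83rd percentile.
21.0700

We have X ~ Uniform(a=-3, b=26).

We want to find x such that P(X ≤ x) = 0.83.

This is the 83rd percentile, which means 83% of values fall below this point.

Using the inverse CDF (quantile function):
x = F⁻¹(0.83) = 21.0700

Verification: P(X ≤ 21.0700) = 0.83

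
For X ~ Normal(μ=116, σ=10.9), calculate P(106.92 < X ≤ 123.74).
0.558762

We have X ~ Normal(μ=116, σ=10.9).

To find P(106.92 < X ≤ 123.74), we use:
P(106.92 < X ≤ 123.74) = P(X ≤ 123.74) - P(X ≤ 106.92)
                 = F(123.74) - F(106.92)
                 = 0.761176 - 0.202415
                 = 0.558762

So there's approximately a 55.9% chance that X falls in this range.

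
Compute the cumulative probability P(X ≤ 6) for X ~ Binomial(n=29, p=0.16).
0.829494

We have X ~ Binomial(n=29, p=0.16).

The CDF gives us P(X ≤ k).

Using the CDF:
P(X ≤ 6) = 0.829494

This means there's approximately a 82.9% chance that X is at most 6.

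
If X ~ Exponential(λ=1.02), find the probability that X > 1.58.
0.199568

We have X ~ Exponential(λ=1.02).

P(X > 1.58) = 1 - P(X ≤ 1.58)
                = 1 - F(1.58)
                = 1 - 0.800432
                = 0.199568

So there's approximately a 20.0% chance that X exceeds 1.58.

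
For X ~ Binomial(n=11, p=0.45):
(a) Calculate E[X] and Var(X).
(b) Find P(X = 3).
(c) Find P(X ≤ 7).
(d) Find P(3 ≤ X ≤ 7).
(a) E[X] = 4.9500, Var(X) = 2.7225
(b) P(X = 3) = 0.125899
(c) P(X ≤ 7) = 0.939037
(d) P(3 ≤ X ≤ 7) = 0.873813

We have X ~ Binomial(n=11, p=0.45).

(a) Moments:
E[X] = 4.9500
Var(X) = 2.7225
σ = √Var(X) = 1.6500

(b) Point probability using PMF:
P(X = 3) = 0.125899

(c) Cumulative probability using CDF:
P(X ≤ 7) = F(7) = 0.939037

(d) Range probability:
P(3 ≤ X ≤ 7) = P(X ≤ 7) - P(X ≤ 2)
                   = F(7) - F(2)
                   = 0.939037 - 0.065224
                   = 0.873813

This means approximately 87.4% of outcomes fall in the interval [3, 7].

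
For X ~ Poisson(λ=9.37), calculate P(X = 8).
0.125619

We have X ~ Poisson(λ=9.37).

For a Poisson distribution, the PMF gives us the probability of each outcome.

Using the PMF formula:
P(X = 8) = 0.125619

Rounded to 4 decimal places: 0.1256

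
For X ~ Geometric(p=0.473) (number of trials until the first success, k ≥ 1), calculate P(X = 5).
0.036484

We have X ~ Geometric(p=0.473) (number of trials until the first success, k ≥ 1).

For a Geometric distribution, the PMF gives us the probability of each outcome.

Using the PMF formula:
P(X = 5) = 0.036484

Rounded to 4 decimal places: 0.0365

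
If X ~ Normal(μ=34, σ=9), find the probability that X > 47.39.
0.068405

We have X ~ Normal(μ=34, σ=9).

P(X > 47.39) = 1 - P(X ≤ 47.39)
                = 1 - F(47.39)
                = 1 - 0.931595
                = 0.068405

So there's approximately a 6.8% chance that X exceeds 47.39.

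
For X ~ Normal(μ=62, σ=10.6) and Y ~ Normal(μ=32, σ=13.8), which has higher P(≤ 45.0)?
Y has higher probability (P(Y ≤ 45.0) = 0.8269 > P(X ≤ 45.0) = 0.0544)

Compute P(≤ 45.0) for each distribution:

X ~ Normal(μ=62, σ=10.6):
P(X ≤ 45.0) = 0.0544

Y ~ Normal(μ=32, σ=13.8):
P(Y ≤ 45.0) = 0.8269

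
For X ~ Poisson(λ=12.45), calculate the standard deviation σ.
3.5285

We have X ~ Poisson(λ=12.45).

For a Poisson distribution with λ=12.45:
σ = √Var(X) = 3.5285

The standard deviation is the square root of the variance.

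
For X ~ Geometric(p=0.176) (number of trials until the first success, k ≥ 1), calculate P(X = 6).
0.066857

We have X ~ Geometric(p=0.176) (number of trials until the first success, k ≥ 1).

For a Geometric distribution, the PMF gives us the probability of each outcome.

Using the PMF formula:
P(X = 6) = 0.066857

Rounded to 4 decimal places: 0.0669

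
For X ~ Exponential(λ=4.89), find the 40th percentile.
0.1045

We have X ~ Exponential(λ=4.89).

We want to find x such that P(X ≤ x) = 0.4.

This is the 40th percentile, which means 40% of values fall below this point.

Using the inverse CDF (quantile function):
x = F⁻¹(0.4) = 0.1045

Verification: P(X ≤ 0.1045) = 0.4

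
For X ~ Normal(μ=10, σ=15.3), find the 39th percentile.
5.7264

We have X ~ Normal(μ=10, σ=15.3).

We want to find x such that P(X ≤ x) = 0.39.

This is the 39th percentile, which means 39% of values fall below this point.

Using the inverse CDF (quantile function):
x = F⁻¹(0.39) = 5.7264

Verification: P(X ≤ 5.7264) = 0.39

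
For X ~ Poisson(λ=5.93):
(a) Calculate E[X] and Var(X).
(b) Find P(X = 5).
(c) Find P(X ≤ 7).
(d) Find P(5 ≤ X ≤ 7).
(a) E[X] = 5.9300, Var(X) = 5.9300
(b) P(X = 5) = 0.162452
(c) P(X ≤ 7) = 0.753560
(d) P(5 ≤ X ≤ 7) = 0.459024

We have X ~ Poisson(λ=5.93).

(a) Moments:
E[X] = 5.9300
Var(X) = 5.9300
σ = √Var(X) = 2.4352

(b) Point probability using PMF:
P(X = 5) = 0.162452

(c) Cumulative probability using CDF:
P(X ≤ 7) = F(7) = 0.753560

(d) Range probability:
P(5 ≤ X ≤ 7) = P(X ≤ 7) - P(X ≤ 4)
                   = F(7) - F(4)
                   = 0.753560 - 0.294535
                   = 0.459024

This means approximately 45.9% of outcomes fall in the interval [5, 7].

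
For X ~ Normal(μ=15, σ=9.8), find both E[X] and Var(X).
E[X] = 15.0000, Var(X) = 96.0400

We have X ~ Normal(μ=15, σ=9.8).

For a Normal distribution with μ=15, σ=9.8:

Expected value:
E[X] = 15.0000

Variance:
Var(X) = 96.0400

Standard deviation:
σ = √Var(X) = 9.8000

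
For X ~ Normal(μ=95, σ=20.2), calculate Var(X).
408.0400

We have X ~ Normal(μ=95, σ=20.2).

For a Normal distribution with μ=95, σ=20.2:
Var(X) = 408.0400

The variance measures the spread of the distribution around the mean.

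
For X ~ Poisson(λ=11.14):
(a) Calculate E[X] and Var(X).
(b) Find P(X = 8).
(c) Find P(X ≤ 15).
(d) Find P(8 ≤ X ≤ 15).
(a) E[X] = 11.1400, Var(X) = 11.1400
(b) P(X = 8) = 0.085412
(c) P(X ≤ 15) = 0.899737
(d) P(8 ≤ X ≤ 15) = 0.765358

We have X ~ Poisson(λ=11.14).

(a) Moments:
E[X] = 11.1400
Var(X) = 11.1400
σ = √Var(X) = 3.3377

(b) Point probability using PMF:
P(X = 8) = 0.085412

(c) Cumulative probability using CDF:
P(X ≤ 15) = F(15) = 0.899737

(d) Range probability:
P(8 ≤ X ≤ 15) = P(X ≤ 15) - P(X ≤ 7)
                   = F(15) - F(7)
                   = 0.899737 - 0.134379
                   = 0.765358

This means approximately 76.5% of outcomes fall in the interval [8, 15].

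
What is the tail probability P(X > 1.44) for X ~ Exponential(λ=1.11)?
0.202220

We have X ~ Exponential(λ=1.11).

P(X > 1.44) = 1 - P(X ≤ 1.44)
                = 1 - F(1.44)
                = 1 - 0.797780
                = 0.202220

So there's approximately a 20.2% chance that X exceeds 1.44.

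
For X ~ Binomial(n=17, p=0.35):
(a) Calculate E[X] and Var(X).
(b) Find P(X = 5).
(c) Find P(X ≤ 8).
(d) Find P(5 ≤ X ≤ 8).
(a) E[X] = 5.9500, Var(X) = 3.8675
(b) P(X = 5) = 0.184863
(c) P(X ≤ 8) = 0.900621
(d) P(5 ≤ X ≤ 8) = 0.665786

We have X ~ Binomial(n=17, p=0.35).

(a) Moments:
E[X] = 5.9500
Var(X) = 3.8675
σ = √Var(X) = 1.9666

(b) Point probability using PMF:
P(X = 5) = 0.184863

(c) Cumulative probability using CDF:
P(X ≤ 8) = F(8) = 0.900621

(d) Range probability:
P(5 ≤ X ≤ 8) = P(X ≤ 8) - P(X ≤ 4)
                   = F(8) - F(4)
                   = 0.900621 - 0.234835
                   = 0.665786

This means approximately 66.6% of outcomes fall in the interval [5, 8].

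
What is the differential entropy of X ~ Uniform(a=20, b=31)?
2.3979 nats

We have X ~ Uniform(a=20, b=31).

The differential entropy measures the uncertainty or information content of the distribution.

For a Uniform distribution with a=20, b=31:
h(X) = 2.3979 nats

(In bits, this would be 3.4594 bits.)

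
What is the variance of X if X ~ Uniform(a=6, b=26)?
33.3333

We have X ~ Uniform(a=6, b=26).

For a Uniform distribution with a=6, b=26:
Var(X) = 33.3333

The variance measures the spread of the distribution around the mean.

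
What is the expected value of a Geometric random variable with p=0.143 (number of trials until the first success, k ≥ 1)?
6.9930

We have X ~ Geometric(p=0.143) (number of trials until the first success, k ≥ 1).

For a Geometric distribution with p=0.143 (number of trials until the first success, k ≥ 1):
E[X] = 6.9930

This is the expected (average) value of X.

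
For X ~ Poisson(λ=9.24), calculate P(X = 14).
0.036823

We have X ~ Poisson(λ=9.24).

For a Poisson distribution, the PMF gives us the probability of each outcome.

Using the PMF formula:
P(X = 14) = 0.036823

Rounded to 4 decimal places: 0.0368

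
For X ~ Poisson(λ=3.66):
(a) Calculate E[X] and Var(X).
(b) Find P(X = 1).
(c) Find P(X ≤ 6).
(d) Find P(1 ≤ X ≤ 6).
(a) E[X] = 3.6600, Var(X) = 3.6600
(b) P(X = 1) = 0.094181
(c) P(X ≤ 6) = 0.921671
(d) P(1 ≤ X ≤ 6) = 0.895939

We have X ~ Poisson(λ=3.66).

(a) Moments:
E[X] = 3.6600
Var(X) = 3.6600
σ = √Var(X) = 1.9131

(b) Point probability using PMF:
P(X = 1) = 0.094181

(c) Cumulative probability using CDF:
P(X ≤ 6) = F(6) = 0.921671

(d) Range probability:
P(1 ≤ X ≤ 6) = P(X ≤ 6) - P(X ≤ 0)
                   = F(6) - F(0)
                   = 0.921671 - 0.025733
                   = 0.895939

This means approximately 89.6% of outcomes fall in the interval [1, 6].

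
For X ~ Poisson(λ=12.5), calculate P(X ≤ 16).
0.869308

We have X ~ Poisson(λ=12.5).

The CDF gives us P(X ≤ k).

Using the CDF:
P(X ≤ 16) = 0.869308

This means there's approximately a 86.9% chance that X is at most 16.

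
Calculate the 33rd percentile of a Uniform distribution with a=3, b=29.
11.5800

We have X ~ Uniform(a=3, b=29).

We want to find x such that P(X ≤ x) = 0.33.

This is the 33rd percentile, which means 33% of values fall below this point.

Using the inverse CDF (quantile function):
x = F⁻¹(0.33) = 11.5800

Verification: P(X ≤ 11.5800) = 0.33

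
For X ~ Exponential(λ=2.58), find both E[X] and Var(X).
E[X] = 0.3876, Var(X) = 0.1502

We have X ~ Exponential(λ=2.58).

For an Exponential distribution with λ=2.58:

Expected value:
E[X] = 0.3876

Variance:
Var(X) = 0.1502

Standard deviation:
σ = √Var(X) = 0.3876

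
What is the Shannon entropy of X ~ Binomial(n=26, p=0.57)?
2.3445 nats

We have X ~ Binomial(n=26, p=0.57).

The Shannon entropy measures the uncertainty or information content of the distribution.

For a Binomial distribution with n=26, p=0.57:
H(X) = 2.3445 nats

(In bits, this would be 3.3824 bits.)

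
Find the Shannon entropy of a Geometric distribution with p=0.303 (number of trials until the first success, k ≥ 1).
2.0244 nats

We have X ~ Geometric(p=0.303) (number of trials until the first success, k ≥ 1).

The Shannon entropy measures the uncertainty or information content of the distribution.

For a Geometric distribution with p=0.303 (number of trials until the first success, k ≥ 1):
H(X) = 2.0244 nats

(In bits, this would be 2.9206 bits.)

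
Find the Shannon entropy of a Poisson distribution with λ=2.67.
1.8673 nats

We have X ~ Poisson(λ=2.67).

The Shannon entropy measures the uncertainty or information content of the distribution.

For a Poisson distribution with λ=2.67:
H(X) = 1.8673 nats

(In bits, this would be 2.6939 bits.)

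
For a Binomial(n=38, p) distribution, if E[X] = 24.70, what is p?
p = 0.65

For a Binomial(n, p) distribution:
E[X] = n × p

Given n = 38 and E[X] = 24.70:
24.70 = 38 × p
p = 24.70 / 38 = 0.65

Verification: Binomial(38, 0.65) has E[X] = 24.70 ✓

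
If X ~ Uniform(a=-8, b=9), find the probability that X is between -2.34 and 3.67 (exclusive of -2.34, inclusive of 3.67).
0.353529

We have X ~ Uniform(a=-8, b=9).

To find P(-2.34 < X ≤ 3.67), we use:
P(-2.34 < X ≤ 3.67) = P(X ≤ 3.67) - P(X ≤ -2.34)
                 = F(3.67) - F(-2.34)
                 = 0.686471 - 0.332941
                 = 0.353529

So there's approximately a 35.4% chance that X falls in this range.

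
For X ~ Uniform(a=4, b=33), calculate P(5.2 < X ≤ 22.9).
0.610345

We have X ~ Uniform(a=4, b=33).

To find P(5.2 < X ≤ 22.9), we use:
P(5.2 < X ≤ 22.9) = P(X ≤ 22.9) - P(X ≤ 5.2)
                 = F(22.9) - F(5.2)
                 = 0.651724 - 0.041379
                 = 0.610345

So there's approximately a 61.0% chance that X falls in this range.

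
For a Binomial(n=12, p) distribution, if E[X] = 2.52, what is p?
p = 0.21

For a Binomial(n, p) distribution:
E[X] = n × p

Given n = 12 and E[X] = 2.52:
2.52 = 12 × p
p = 2.52 / 12 = 0.21

Verification: Binomial(12, 0.21) has E[X] = 2.52 ✓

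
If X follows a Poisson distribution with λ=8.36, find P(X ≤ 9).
0.671073

We have X ~ Poisson(λ=8.36).

The CDF gives us P(X ≤ k).

Using the CDF:
P(X ≤ 9) = 0.671073

This means there's approximately a 67.1% chance that X is at most 9.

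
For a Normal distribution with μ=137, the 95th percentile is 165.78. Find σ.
σ = 17.4970

For X ~ Normal(μ, σ), the p-th percentile satisfies x = μ + z_p × σ,
where z_p = Φ⁻¹(p) is the standard normal quantile.

Step 1: z_{0.95} = Φ⁻¹(0.95) = 1.6449

Step 2: Solve for σ:
165.78 = 137 + 1.6449 × σ
σ = (165.78 - 137) / 1.6449
σ = 28.78 / 1.6449
σ = 17.4970

Verification: μ + z × σ = 137 + 1.6449 × 17.4970 = 165.78 ✓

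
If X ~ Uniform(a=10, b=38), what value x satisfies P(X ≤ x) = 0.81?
32.6800

We have X ~ Uniform(a=10, b=38).

We want to find x such that P(X ≤ x) = 0.81.

This is the 81st percentile, which means 81% of values fall below this point.

Using the inverse CDF (quantile function):
x = F⁻¹(0.81) = 32.6800

Verification: P(X ≤ 32.6800) = 0.81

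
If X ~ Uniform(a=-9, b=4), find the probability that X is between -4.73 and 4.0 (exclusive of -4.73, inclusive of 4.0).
0.671538

We have X ~ Uniform(a=-9, b=4).

To find P(-4.73 < X ≤ 4.0), we use:
P(-4.73 < X ≤ 4.0) = P(X ≤ 4.0) - P(X ≤ -4.73)
                 = F(4.0) - F(-4.73)
                 = 1.000000 - 0.328462
                 = 0.671538

So there's approximately a 67.2% chance that X falls in this range.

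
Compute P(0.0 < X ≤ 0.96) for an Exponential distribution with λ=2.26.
0.885777

We have X ~ Exponential(λ=2.26).

To find P(0.0 < X ≤ 0.96), we use:
P(0.0 < X ≤ 0.96) = P(X ≤ 0.96) - P(X ≤ 0.0)
                 = F(0.96) - F(0.0)
                 = 0.885777 - 0.000000
                 = 0.885777

So there's approximately a 88.6% chance that X falls in this range.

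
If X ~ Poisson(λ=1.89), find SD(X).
1.3748

We have X ~ Poisson(λ=1.89).

For a Poisson distribution with λ=1.89:
σ = √Var(X) = 1.3748

The standard deviation is the square root of the variance.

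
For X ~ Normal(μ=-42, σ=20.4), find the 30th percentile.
-52.6978

We have X ~ Normal(μ=-42, σ=20.4).

We want to find x such that P(X ≤ x) = 0.3.

This is the 30th percentile, which means 30% of values fall below this point.

Using the inverse CDF (quantile function):
x = F⁻¹(0.3) = -52.6978

Verification: P(X ≤ -52.6978) = 0.3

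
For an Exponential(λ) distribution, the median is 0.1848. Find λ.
λ = 3.7508

For X ~ Exponential(λ), the CDF is F(x) = 1 - e^(-λx).
The median m satisfies F(m) = 0.5:
1 - e^(-λm) = 0.5
e^(-λm) = 0.5
λm = ln(2)
m = ln(2) / λ

Given m = 0.1848:
λ = ln(2) / 0.1848 = 0.693147 / 0.1848 = 3.7508

Verification: ln(2) / 3.7508 = 0.1848 ✓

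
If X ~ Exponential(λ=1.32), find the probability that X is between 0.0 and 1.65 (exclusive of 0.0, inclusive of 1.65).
0.886732

We have X ~ Exponential(λ=1.32).

To find P(0.0 < X ≤ 1.65), we use:
P(0.0 < X ≤ 1.65) = P(X ≤ 1.65) - P(X ≤ 0.0)
                 = F(1.65) - F(0.0)
                 = 0.886732 - 0.000000
                 = 0.886732

So there's approximately a 88.7% chance that X falls in this range.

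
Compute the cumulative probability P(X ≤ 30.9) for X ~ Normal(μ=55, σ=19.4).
0.107069

We have X ~ Normal(μ=55, σ=19.4).

The CDF gives us P(X ≤ k).

Using the CDF:
P(X ≤ 30.9) = 0.107069

This means there's approximately a 10.7% chance that X is at most 30.9.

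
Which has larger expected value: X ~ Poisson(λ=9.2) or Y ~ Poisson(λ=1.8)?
X has larger mean (9.2000 > 1.8000)

Compute the expected value for each distribution:

X ~ Poisson(λ=9.2):
E[X] = 9.2000

Y ~ Poisson(λ=1.8):
E[Y] = 1.8000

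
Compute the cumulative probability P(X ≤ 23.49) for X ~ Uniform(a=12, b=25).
0.883846

We have X ~ Uniform(a=12, b=25).

The CDF gives us P(X ≤ k).

Using the CDF:
P(X ≤ 23.49) = 0.883846

This means there's approximately a 88.4% chance that X is at most 23.49.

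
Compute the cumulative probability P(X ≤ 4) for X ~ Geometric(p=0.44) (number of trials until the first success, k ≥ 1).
0.901655

We have X ~ Geometric(p=0.44) (number of trials until the first success, k ≥ 1).

The CDF gives us P(X ≤ k).

Using the CDF:
P(X ≤ 4) = 0.901655

This means there's approximately a 90.2% chance that X is at most 4.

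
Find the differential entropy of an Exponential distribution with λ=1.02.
0.9802 nats

We have X ~ Exponential(λ=1.02).

The differential entropy measures the uncertainty or information content of the distribution.

For an Exponential distribution with λ=1.02:
h(X) = 0.9802 nats

(In bits, this would be 1.4141 bits.)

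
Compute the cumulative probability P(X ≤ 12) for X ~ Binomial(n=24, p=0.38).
0.920732

We have X ~ Binomial(n=24, p=0.38).

The CDF gives us P(X ≤ k).

Using the CDF:
P(X ≤ 12) = 0.920732

This means there's approximately a 92.1% chance that X is at most 12.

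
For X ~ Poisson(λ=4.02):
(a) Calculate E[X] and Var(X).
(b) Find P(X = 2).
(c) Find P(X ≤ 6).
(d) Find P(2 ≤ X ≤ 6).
(a) E[X] = 4.0200, Var(X) = 4.0200
(b) P(X = 2) = 0.145064
(c) P(X ≤ 6) = 0.887232
(d) P(2 ≤ X ≤ 6) = 0.797108

We have X ~ Poisson(λ=4.02).

(a) Moments:
E[X] = 4.0200
Var(X) = 4.0200
σ = √Var(X) = 2.0050

(b) Point probability using PMF:
P(X = 2) = 0.145064

(c) Cumulative probability using CDF:
P(X ≤ 6) = F(6) = 0.887232

(d) Range probability:
P(2 ≤ X ≤ 6) = P(X ≤ 6) - P(X ≤ 1)
                   = F(6) - F(1)
                   = 0.887232 - 0.090124
                   = 0.797108

This means approximately 79.7% of outcomes fall in the interval [2, 6].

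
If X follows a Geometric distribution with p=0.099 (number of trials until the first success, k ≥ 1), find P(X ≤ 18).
0.846875

We have X ~ Geometric(p=0.099) (number of trials until the first success, k ≥ 1).

The CDF gives us P(X ≤ k).

Using the CDF:
P(X ≤ 18) = 0.846875

This means there's approximately a 84.7% chance that X is at most 18.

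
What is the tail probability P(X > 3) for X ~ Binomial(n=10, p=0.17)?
0.074147

We have X ~ Binomial(n=10, p=0.17).

P(X > 3) = 1 - P(X ≤ 3)
                = 1 - F(3)
                = 1 - 0.925853
                = 0.074147

So there's approximately a 7.4% chance that X exceeds 3.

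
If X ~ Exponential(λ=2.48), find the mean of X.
0.4032

We have X ~ Exponential(λ=2.48).

For an Exponential distribution with λ=2.48:
E[X] = 0.4032

This is the expected (average) value of X.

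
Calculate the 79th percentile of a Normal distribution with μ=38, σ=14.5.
49.6931

We have X ~ Normal(μ=38, σ=14.5).

We want to find x such that P(X ≤ x) = 0.79.

This is the 79th percentile, which means 79% of values fall below this point.

Using the inverse CDF (quantile function):
x = F⁻¹(0.79) = 49.6931

Verification: P(X ≤ 49.6931) = 0.79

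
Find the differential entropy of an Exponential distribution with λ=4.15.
-0.4231 nats

We have X ~ Exponential(λ=4.15).

The differential entropy measures the uncertainty or information content of the distribution.

For an Exponential distribution with λ=4.15:
h(X) = -0.4231 nats

(In bits, this would be -0.6104 bits.)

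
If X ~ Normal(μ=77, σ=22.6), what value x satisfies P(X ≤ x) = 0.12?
50.4453

We have X ~ Normal(μ=77, σ=22.6).

We want to find x such that P(X ≤ x) = 0.12.

This is the 12th percentile, which means 12% of values fall below this point.

Using the inverse CDF (quantile function):
x = F⁻¹(0.12) = 50.4453

Verification: P(X ≤ 50.4453) = 0.12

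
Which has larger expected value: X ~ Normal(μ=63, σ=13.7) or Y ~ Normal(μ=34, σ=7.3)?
X has larger mean (63.0000 > 34.0000)

Compute the expected value for each distribution:

X ~ Normal(μ=63, σ=13.7):
E[X] = 63.0000

Y ~ Normal(μ=34, σ=7.3):
E[Y] = 34.0000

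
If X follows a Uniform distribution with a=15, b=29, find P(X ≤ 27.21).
0.872143

We have X ~ Uniform(a=15, b=29).

The CDF gives us P(X ≤ k).

Using the CDF:
P(X ≤ 27.21) = 0.872143

This means there's approximately a 87.2% chance that X is at most 27.21.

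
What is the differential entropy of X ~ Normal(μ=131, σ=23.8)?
4.5886 nats

We have X ~ Normal(μ=131, σ=23.8).

The differential entropy measures the uncertainty or information content of the distribution.

For a Normal distribution with μ=131, σ=23.8:
h(X) = 4.5886 nats

(In bits, this would be 6.6200 bits.)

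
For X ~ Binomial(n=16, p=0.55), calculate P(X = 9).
0.196869

We have X ~ Binomial(n=16, p=0.55).

For a Binomial distribution, the PMF gives us the probability of each outcome.

Using the PMF formula:
P(X = 9) = 0.196869

Rounded to 4 decimal places: 0.1969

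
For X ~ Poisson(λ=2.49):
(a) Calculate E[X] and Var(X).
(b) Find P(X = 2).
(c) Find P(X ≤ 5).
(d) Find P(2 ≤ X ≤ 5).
(a) E[X] = 2.4900, Var(X) = 2.4900
(b) P(X = 2) = 0.257025
(c) P(X ≤ 5) = 0.958644
(d) P(2 ≤ X ≤ 5) = 0.669288

We have X ~ Poisson(λ=2.49).

(a) Moments:
E[X] = 2.4900
Var(X) = 2.4900
σ = √Var(X) = 1.5780

(b) Point probability using PMF:
P(X = 2) = 0.257025

(c) Cumulative probability using CDF:
P(X ≤ 5) = F(5) = 0.958644

(d) Range probability:
P(2 ≤ X ≤ 5) = P(X ≤ 5) - P(X ≤ 1)
                   = F(5) - F(1)
                   = 0.958644 - 0.289356
                   = 0.669288

This means approximately 66.9% of outcomes fall in the interval [2, 5].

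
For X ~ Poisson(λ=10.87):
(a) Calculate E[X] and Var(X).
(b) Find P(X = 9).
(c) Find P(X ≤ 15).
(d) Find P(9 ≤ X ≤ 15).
(a) E[X] = 10.8700, Var(X) = 10.8700
(b) P(X = 9) = 0.111051
(c) P(X ≤ 15) = 0.914168
(d) P(9 ≤ X ≤ 15) = 0.670435

We have X ~ Poisson(λ=10.87).

(a) Moments:
E[X] = 10.8700
Var(X) = 10.8700
σ = √Var(X) = 3.2970

(b) Point probability using PMF:
P(X = 9) = 0.111051

(c) Cumulative probability using CDF:
P(X ≤ 15) = F(15) = 0.914168

(d) Range probability:
P(9 ≤ X ≤ 15) = P(X ≤ 15) - P(X ≤ 8)
                   = F(15) - F(8)
                   = 0.914168 - 0.243733
                   = 0.670435

This means approximately 67.0% of outcomes fall in the interval [9, 15].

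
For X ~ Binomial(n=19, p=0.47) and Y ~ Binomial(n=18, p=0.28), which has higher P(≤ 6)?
Y has higher probability (P(Y ≤ 6) = 0.7829 > P(X ≤ 6) = 0.1316)

Compute P(≤ 6) for each distribution:

X ~ Binomial(n=19, p=0.47):
P(X ≤ 6) = 0.1316

Y ~ Binomial(n=18, p=0.28):
P(Y ≤ 6) = 0.7829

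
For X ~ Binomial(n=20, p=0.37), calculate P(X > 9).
0.165043

We have X ~ Binomial(n=20, p=0.37).

P(X > 9) = 1 - P(X ≤ 9)
                = 1 - F(9)
                = 1 - 0.834957
                = 0.165043

So there's approximately a 16.5% chance that X exceeds 9.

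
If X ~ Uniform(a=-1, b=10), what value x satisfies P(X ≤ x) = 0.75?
7.2500

We have X ~ Uniform(a=-1, b=10).

We want to find x such that P(X ≤ x) = 0.75.

This is the 75th percentile, which means 75% of values fall below this point.

Using the inverse CDF (quantile function):
x = F⁻¹(0.75) = 7.2500

Verification: P(X ≤ 7.2500) = 0.75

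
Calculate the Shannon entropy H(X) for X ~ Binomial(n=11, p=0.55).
1.9184 nats

We have X ~ Binomial(n=11, p=0.55).

The Shannon entropy measures the uncertainty or information content of the distribution.

For a Binomial distribution with n=11, p=0.55:
H(X) = 1.9184 nats

(In bits, this would be 2.7677 bits.)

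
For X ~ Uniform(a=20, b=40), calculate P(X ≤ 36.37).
0.818500

We have X ~ Uniform(a=20, b=40).

The CDF gives us P(X ≤ k).

Using the CDF:
P(X ≤ 36.37) = 0.818500

This means there's approximately a 81.8% chance that X is at most 36.37.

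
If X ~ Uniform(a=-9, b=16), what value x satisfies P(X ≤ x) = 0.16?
-5.0000

We have X ~ Uniform(a=-9, b=16).

We want to find x such that P(X ≤ x) = 0.16.

This is the 16th percentile, which means 16% of values fall below this point.

Using the inverse CDF (quantile function):
x = F⁻¹(0.16) = -5.0000

Verification: P(X ≤ -5.0000) = 0.16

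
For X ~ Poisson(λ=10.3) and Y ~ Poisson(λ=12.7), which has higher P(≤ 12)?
X has higher probability (P(X ≤ 12) = 0.7623 > P(Y ≤ 12) = 0.4964)

Compute P(≤ 12) for each distribution:

X ~ Poisson(λ=10.3):
P(X ≤ 12) = 0.7623

Y ~ Poisson(λ=12.7):
P(Y ≤ 12) = 0.4964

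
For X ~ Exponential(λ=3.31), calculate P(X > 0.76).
0.080814

We have X ~ Exponential(λ=3.31).

P(X > 0.76) = 1 - P(X ≤ 0.76)
                = 1 - F(0.76)
                = 1 - 0.919186
                = 0.080814

So there's approximately a 8.1% chance that X exceeds 0.76.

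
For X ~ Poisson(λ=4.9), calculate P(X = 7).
0.100207

We have X ~ Poisson(λ=4.9).

For a Poisson distribution, the PMF gives us the probability of each outcome.

Using the PMF formula:
P(X = 7) = 0.100207

Rounded to 4 decimal places: 0.1002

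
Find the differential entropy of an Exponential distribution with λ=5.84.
-0.7647 nats

We have X ~ Exponential(λ=5.84).

The differential entropy measures the uncertainty or information content of the distribution.

For an Exponential distribution with λ=5.84:
h(X) = -0.7647 nats

(In bits, this would be -1.1033 bits.)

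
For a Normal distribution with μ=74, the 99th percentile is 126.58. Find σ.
σ = 22.6020

For X ~ Normal(μ, σ), the p-th percentile satisfies x = μ + z_p × σ,
where z_p = Φ⁻¹(p) is the standard normal quantile.

Step 1: z_{0.99} = Φ⁻¹(0.99) = 2.3263

Step 2: Solve for σ:
126.58 = 74 + 2.3263 × σ
σ = (126.58 - 74) / 2.3263
σ = 52.58 / 2.3263
σ = 22.6020

Verification: μ + z × σ = 74 + 2.3263 × 22.6020 = 126.58 ✓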